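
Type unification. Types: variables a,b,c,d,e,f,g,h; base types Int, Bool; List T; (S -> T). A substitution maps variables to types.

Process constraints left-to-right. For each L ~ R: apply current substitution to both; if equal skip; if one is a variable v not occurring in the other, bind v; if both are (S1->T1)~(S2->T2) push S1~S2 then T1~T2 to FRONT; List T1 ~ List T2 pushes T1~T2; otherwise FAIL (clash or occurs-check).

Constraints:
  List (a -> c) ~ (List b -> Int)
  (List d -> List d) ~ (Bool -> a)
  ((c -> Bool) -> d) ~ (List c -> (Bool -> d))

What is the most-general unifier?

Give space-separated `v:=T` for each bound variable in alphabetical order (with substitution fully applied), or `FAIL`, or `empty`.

step 1: unify List (a -> c) ~ (List b -> Int)  [subst: {-} | 2 pending]
  clash: List (a -> c) vs (List b -> Int)

Answer: FAIL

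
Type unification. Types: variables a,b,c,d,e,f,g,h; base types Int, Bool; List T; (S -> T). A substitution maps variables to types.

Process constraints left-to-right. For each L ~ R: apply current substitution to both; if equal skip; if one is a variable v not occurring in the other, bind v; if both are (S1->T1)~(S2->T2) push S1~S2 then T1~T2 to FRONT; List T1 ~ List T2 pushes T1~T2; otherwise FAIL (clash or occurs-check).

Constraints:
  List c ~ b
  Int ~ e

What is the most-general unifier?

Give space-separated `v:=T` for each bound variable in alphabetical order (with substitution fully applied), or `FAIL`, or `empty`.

Answer: b:=List c e:=Int

Derivation:
step 1: unify List c ~ b  [subst: {-} | 1 pending]
  bind b := List c
step 2: unify Int ~ e  [subst: {b:=List c} | 0 pending]
  bind e := Int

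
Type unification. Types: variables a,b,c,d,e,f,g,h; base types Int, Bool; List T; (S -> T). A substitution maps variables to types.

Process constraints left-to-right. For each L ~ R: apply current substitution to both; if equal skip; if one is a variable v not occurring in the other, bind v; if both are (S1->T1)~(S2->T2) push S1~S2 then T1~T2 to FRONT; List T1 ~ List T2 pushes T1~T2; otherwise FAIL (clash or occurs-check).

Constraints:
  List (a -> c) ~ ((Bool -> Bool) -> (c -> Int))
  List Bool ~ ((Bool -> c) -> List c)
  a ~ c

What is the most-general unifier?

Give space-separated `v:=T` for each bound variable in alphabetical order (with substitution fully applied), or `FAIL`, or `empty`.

Answer: FAIL

Derivation:
step 1: unify List (a -> c) ~ ((Bool -> Bool) -> (c -> Int))  [subst: {-} | 2 pending]
  clash: List (a -> c) vs ((Bool -> Bool) -> (c -> Int))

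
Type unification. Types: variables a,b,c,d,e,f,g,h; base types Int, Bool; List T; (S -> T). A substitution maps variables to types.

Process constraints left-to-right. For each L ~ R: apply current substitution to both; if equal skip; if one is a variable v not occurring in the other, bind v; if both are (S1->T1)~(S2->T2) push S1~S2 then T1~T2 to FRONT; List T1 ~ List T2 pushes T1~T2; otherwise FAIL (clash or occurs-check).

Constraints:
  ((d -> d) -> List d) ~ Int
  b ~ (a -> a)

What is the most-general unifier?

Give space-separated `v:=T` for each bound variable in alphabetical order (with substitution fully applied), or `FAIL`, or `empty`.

Answer: FAIL

Derivation:
step 1: unify ((d -> d) -> List d) ~ Int  [subst: {-} | 1 pending]
  clash: ((d -> d) -> List d) vs Int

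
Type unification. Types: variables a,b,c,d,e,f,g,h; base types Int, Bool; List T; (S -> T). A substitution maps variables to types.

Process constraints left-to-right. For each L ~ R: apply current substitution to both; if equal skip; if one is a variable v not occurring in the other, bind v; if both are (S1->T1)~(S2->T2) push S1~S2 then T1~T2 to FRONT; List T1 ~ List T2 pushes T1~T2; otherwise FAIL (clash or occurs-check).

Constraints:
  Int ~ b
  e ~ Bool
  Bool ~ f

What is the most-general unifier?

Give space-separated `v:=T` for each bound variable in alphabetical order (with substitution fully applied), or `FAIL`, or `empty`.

step 1: unify Int ~ b  [subst: {-} | 2 pending]
  bind b := Int
step 2: unify e ~ Bool  [subst: {b:=Int} | 1 pending]
  bind e := Bool
step 3: unify Bool ~ f  [subst: {b:=Int, e:=Bool} | 0 pending]
  bind f := Bool

Answer: b:=Int e:=Bool f:=Bool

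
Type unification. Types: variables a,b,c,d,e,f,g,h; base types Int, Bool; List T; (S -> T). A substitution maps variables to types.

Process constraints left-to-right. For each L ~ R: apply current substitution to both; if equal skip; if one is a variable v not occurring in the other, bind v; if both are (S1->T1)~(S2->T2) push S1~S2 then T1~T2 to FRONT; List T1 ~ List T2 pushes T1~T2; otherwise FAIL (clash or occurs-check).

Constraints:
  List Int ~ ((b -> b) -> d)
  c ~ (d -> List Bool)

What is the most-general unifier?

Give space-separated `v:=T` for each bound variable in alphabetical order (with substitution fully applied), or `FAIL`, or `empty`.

Answer: FAIL

Derivation:
step 1: unify List Int ~ ((b -> b) -> d)  [subst: {-} | 1 pending]
  clash: List Int vs ((b -> b) -> d)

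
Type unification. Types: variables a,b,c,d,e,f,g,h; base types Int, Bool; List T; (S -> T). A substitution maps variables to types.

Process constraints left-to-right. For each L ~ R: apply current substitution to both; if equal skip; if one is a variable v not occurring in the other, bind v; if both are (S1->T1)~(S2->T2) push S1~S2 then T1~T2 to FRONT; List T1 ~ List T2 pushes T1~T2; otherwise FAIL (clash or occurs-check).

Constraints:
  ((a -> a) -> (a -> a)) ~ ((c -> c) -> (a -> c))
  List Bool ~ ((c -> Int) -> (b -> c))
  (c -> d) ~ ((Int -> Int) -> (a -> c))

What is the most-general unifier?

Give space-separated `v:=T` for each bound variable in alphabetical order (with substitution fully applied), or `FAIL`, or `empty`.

Answer: FAIL

Derivation:
step 1: unify ((a -> a) -> (a -> a)) ~ ((c -> c) -> (a -> c))  [subst: {-} | 2 pending]
  -> decompose arrow: push (a -> a)~(c -> c), (a -> a)~(a -> c)
step 2: unify (a -> a) ~ (c -> c)  [subst: {-} | 3 pending]
  -> decompose arrow: push a~c, a~c
step 3: unify a ~ c  [subst: {-} | 4 pending]
  bind a := c
step 4: unify c ~ c  [subst: {a:=c} | 3 pending]
  -> identical, skip
step 5: unify (c -> c) ~ (c -> c)  [subst: {a:=c} | 2 pending]
  -> identical, skip
step 6: unify List Bool ~ ((c -> Int) -> (b -> c))  [subst: {a:=c} | 1 pending]
  clash: List Bool vs ((c -> Int) -> (b -> c))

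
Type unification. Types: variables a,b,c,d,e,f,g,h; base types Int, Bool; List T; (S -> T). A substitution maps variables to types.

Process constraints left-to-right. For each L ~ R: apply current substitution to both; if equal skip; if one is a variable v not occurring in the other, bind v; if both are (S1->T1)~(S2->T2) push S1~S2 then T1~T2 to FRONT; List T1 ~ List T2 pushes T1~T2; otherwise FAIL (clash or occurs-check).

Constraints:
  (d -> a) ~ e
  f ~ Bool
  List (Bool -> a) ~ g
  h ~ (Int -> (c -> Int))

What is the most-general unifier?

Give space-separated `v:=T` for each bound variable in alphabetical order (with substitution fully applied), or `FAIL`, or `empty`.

Answer: e:=(d -> a) f:=Bool g:=List (Bool -> a) h:=(Int -> (c -> Int))

Derivation:
step 1: unify (d -> a) ~ e  [subst: {-} | 3 pending]
  bind e := (d -> a)
step 2: unify f ~ Bool  [subst: {e:=(d -> a)} | 2 pending]
  bind f := Bool
step 3: unify List (Bool -> a) ~ g  [subst: {e:=(d -> a), f:=Bool} | 1 pending]
  bind g := List (Bool -> a)
step 4: unify h ~ (Int -> (c -> Int))  [subst: {e:=(d -> a), f:=Bool, g:=List (Bool -> a)} | 0 pending]
  bind h := (Int -> (c -> Int))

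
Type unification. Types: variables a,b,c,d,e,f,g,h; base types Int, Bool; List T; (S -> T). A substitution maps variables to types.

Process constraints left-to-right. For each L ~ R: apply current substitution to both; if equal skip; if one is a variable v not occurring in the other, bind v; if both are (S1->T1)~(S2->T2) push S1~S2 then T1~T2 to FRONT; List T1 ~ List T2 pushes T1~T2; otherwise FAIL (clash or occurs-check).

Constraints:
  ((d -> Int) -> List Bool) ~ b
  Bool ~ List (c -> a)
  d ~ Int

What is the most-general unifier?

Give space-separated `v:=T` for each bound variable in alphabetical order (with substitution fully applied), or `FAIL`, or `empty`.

step 1: unify ((d -> Int) -> List Bool) ~ b  [subst: {-} | 2 pending]
  bind b := ((d -> Int) -> List Bool)
step 2: unify Bool ~ List (c -> a)  [subst: {b:=((d -> Int) -> List Bool)} | 1 pending]
  clash: Bool vs List (c -> a)

Answer: FAIL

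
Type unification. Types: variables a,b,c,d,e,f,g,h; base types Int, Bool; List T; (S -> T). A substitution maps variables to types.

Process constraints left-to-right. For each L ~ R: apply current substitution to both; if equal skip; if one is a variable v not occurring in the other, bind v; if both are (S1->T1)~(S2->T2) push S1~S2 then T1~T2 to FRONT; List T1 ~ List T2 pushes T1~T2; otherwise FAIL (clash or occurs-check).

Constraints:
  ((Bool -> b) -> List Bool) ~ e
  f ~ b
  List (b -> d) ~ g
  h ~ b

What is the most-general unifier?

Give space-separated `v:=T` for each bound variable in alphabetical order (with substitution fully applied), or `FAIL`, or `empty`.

step 1: unify ((Bool -> b) -> List Bool) ~ e  [subst: {-} | 3 pending]
  bind e := ((Bool -> b) -> List Bool)
step 2: unify f ~ b  [subst: {e:=((Bool -> b) -> List Bool)} | 2 pending]
  bind f := b
step 3: unify List (b -> d) ~ g  [subst: {e:=((Bool -> b) -> List Bool), f:=b} | 1 pending]
  bind g := List (b -> d)
step 4: unify h ~ b  [subst: {e:=((Bool -> b) -> List Bool), f:=b, g:=List (b -> d)} | 0 pending]
  bind h := b

Answer: e:=((Bool -> b) -> List Bool) f:=b g:=List (b -> d) h:=b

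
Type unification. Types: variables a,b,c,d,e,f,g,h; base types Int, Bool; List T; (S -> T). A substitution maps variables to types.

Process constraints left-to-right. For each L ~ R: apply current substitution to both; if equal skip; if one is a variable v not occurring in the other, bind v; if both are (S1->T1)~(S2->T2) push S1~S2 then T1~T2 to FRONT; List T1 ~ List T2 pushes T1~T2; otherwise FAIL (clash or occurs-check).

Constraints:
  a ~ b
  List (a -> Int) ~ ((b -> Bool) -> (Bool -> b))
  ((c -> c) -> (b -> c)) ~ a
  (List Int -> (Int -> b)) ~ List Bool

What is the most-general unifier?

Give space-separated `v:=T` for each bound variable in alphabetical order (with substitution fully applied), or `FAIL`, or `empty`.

Answer: FAIL

Derivation:
step 1: unify a ~ b  [subst: {-} | 3 pending]
  bind a := b
step 2: unify List (b -> Int) ~ ((b -> Bool) -> (Bool -> b))  [subst: {a:=b} | 2 pending]
  clash: List (b -> Int) vs ((b -> Bool) -> (Bool -> b))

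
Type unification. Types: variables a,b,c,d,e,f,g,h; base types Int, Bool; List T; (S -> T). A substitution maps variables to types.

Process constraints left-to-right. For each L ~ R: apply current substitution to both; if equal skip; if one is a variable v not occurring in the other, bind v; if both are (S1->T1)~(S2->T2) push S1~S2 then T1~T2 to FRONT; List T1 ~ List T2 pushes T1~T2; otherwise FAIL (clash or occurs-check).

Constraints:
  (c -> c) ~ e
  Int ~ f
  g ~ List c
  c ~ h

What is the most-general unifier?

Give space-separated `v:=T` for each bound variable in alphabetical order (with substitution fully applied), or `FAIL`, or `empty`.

Answer: c:=h e:=(h -> h) f:=Int g:=List h

Derivation:
step 1: unify (c -> c) ~ e  [subst: {-} | 3 pending]
  bind e := (c -> c)
step 2: unify Int ~ f  [subst: {e:=(c -> c)} | 2 pending]
  bind f := Int
step 3: unify g ~ List c  [subst: {e:=(c -> c), f:=Int} | 1 pending]
  bind g := List c
step 4: unify c ~ h  [subst: {e:=(c -> c), f:=Int, g:=List c} | 0 pending]
  bind c := h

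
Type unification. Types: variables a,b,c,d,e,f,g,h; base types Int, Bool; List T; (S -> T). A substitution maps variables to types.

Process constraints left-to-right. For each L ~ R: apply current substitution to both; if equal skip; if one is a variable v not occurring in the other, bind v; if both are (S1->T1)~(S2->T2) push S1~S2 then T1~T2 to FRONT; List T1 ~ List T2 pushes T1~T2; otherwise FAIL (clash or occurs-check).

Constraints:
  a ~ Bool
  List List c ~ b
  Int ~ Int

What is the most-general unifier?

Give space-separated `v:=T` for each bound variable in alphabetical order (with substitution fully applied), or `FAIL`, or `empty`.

step 1: unify a ~ Bool  [subst: {-} | 2 pending]
  bind a := Bool
step 2: unify List List c ~ b  [subst: {a:=Bool} | 1 pending]
  bind b := List List c
step 3: unify Int ~ Int  [subst: {a:=Bool, b:=List List c} | 0 pending]
  -> identical, skip

Answer: a:=Bool b:=List List c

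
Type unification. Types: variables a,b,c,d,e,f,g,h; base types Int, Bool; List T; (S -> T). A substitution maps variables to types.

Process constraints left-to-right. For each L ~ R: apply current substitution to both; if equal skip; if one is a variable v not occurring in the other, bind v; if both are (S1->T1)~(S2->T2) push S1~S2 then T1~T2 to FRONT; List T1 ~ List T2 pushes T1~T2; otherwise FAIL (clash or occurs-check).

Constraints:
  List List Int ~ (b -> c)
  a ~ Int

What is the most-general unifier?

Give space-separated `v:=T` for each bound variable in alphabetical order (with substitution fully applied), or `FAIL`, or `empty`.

Answer: FAIL

Derivation:
step 1: unify List List Int ~ (b -> c)  [subst: {-} | 1 pending]
  clash: List List Int vs (b -> c)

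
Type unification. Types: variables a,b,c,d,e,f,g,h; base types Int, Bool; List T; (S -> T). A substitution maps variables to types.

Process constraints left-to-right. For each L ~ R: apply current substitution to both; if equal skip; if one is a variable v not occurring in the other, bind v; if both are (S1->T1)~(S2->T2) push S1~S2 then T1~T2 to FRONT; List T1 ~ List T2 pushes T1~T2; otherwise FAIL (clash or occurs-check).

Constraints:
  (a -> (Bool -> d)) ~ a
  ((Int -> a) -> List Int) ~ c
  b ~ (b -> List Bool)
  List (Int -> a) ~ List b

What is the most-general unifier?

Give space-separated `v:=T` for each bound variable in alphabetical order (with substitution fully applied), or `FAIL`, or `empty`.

step 1: unify (a -> (Bool -> d)) ~ a  [subst: {-} | 3 pending]
  occurs-check fail

Answer: FAIL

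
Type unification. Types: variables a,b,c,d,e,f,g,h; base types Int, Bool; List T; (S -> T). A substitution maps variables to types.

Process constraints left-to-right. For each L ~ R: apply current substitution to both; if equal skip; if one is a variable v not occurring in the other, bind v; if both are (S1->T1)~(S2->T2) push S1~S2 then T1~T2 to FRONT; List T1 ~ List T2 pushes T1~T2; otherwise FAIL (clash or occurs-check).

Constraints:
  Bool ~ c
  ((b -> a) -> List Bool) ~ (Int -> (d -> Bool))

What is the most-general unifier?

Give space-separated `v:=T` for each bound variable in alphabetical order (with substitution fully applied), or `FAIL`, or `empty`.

step 1: unify Bool ~ c  [subst: {-} | 1 pending]
  bind c := Bool
step 2: unify ((b -> a) -> List Bool) ~ (Int -> (d -> Bool))  [subst: {c:=Bool} | 0 pending]
  -> decompose arrow: push (b -> a)~Int, List Bool~(d -> Bool)
step 3: unify (b -> a) ~ Int  [subst: {c:=Bool} | 1 pending]
  clash: (b -> a) vs Int

Answer: FAIL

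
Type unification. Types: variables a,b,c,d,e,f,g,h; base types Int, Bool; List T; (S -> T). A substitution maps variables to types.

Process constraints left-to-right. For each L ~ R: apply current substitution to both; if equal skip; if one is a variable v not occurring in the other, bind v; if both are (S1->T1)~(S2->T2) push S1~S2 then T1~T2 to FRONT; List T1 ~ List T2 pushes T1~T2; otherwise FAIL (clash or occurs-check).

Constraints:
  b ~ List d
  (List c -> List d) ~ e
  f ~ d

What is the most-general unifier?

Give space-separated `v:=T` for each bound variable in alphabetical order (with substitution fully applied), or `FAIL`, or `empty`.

Answer: b:=List d e:=(List c -> List d) f:=d

Derivation:
step 1: unify b ~ List d  [subst: {-} | 2 pending]
  bind b := List d
step 2: unify (List c -> List d) ~ e  [subst: {b:=List d} | 1 pending]
  bind e := (List c -> List d)
step 3: unify f ~ d  [subst: {b:=List d, e:=(List c -> List d)} | 0 pending]
  bind f := d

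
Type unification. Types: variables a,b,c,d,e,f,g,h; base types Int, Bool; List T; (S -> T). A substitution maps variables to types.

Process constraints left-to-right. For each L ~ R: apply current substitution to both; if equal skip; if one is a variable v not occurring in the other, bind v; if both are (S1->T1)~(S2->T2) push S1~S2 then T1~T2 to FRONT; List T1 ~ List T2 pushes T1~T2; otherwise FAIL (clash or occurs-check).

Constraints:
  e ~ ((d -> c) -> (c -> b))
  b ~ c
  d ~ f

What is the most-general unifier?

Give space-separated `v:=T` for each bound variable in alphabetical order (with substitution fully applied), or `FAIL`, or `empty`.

step 1: unify e ~ ((d -> c) -> (c -> b))  [subst: {-} | 2 pending]
  bind e := ((d -> c) -> (c -> b))
step 2: unify b ~ c  [subst: {e:=((d -> c) -> (c -> b))} | 1 pending]
  bind b := c
step 3: unify d ~ f  [subst: {e:=((d -> c) -> (c -> b)), b:=c} | 0 pending]
  bind d := f

Answer: b:=c d:=f e:=((f -> c) -> (c -> c))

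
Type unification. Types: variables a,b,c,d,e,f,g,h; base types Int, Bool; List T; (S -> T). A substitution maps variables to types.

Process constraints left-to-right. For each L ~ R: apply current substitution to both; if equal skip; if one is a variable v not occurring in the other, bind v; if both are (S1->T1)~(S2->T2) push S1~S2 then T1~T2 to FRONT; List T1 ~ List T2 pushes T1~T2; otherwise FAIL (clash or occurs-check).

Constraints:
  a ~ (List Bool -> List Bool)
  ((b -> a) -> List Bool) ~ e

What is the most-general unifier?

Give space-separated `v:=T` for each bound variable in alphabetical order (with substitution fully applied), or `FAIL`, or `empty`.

Answer: a:=(List Bool -> List Bool) e:=((b -> (List Bool -> List Bool)) -> List Bool)

Derivation:
step 1: unify a ~ (List Bool -> List Bool)  [subst: {-} | 1 pending]
  bind a := (List Bool -> List Bool)
step 2: unify ((b -> (List Bool -> List Bool)) -> List Bool) ~ e  [subst: {a:=(List Bool -> List Bool)} | 0 pending]
  bind e := ((b -> (List Bool -> List Bool)) -> List Bool)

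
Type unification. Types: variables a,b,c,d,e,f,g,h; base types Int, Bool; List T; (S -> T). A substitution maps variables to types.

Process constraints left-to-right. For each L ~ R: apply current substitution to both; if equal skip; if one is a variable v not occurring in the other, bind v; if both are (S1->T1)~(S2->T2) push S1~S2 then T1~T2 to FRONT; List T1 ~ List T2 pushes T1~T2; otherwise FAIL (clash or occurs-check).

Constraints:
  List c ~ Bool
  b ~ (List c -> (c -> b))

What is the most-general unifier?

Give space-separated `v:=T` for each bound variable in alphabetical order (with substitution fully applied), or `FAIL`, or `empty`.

Answer: FAIL

Derivation:
step 1: unify List c ~ Bool  [subst: {-} | 1 pending]
  clash: List c vs Bool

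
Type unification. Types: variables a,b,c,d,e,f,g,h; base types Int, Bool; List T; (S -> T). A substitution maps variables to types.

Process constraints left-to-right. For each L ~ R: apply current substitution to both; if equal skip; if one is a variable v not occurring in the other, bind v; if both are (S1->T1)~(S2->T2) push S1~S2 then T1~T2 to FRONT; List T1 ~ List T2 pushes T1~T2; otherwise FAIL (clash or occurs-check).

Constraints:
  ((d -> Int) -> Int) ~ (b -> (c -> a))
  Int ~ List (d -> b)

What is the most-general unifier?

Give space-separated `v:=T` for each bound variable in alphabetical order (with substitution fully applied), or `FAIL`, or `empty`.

Answer: FAIL

Derivation:
step 1: unify ((d -> Int) -> Int) ~ (b -> (c -> a))  [subst: {-} | 1 pending]
  -> decompose arrow: push (d -> Int)~b, Int~(c -> a)
step 2: unify (d -> Int) ~ b  [subst: {-} | 2 pending]
  bind b := (d -> Int)
step 3: unify Int ~ (c -> a)  [subst: {b:=(d -> Int)} | 1 pending]
  clash: Int vs (c -> a)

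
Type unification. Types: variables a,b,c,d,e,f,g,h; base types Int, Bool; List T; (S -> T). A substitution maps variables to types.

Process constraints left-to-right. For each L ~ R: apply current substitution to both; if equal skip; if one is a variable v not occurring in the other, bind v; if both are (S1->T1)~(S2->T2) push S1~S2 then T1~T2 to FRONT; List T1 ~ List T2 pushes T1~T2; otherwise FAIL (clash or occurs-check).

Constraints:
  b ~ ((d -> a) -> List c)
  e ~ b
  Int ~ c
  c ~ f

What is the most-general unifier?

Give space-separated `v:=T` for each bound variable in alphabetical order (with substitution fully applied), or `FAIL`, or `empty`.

Answer: b:=((d -> a) -> List Int) c:=Int e:=((d -> a) -> List Int) f:=Int

Derivation:
step 1: unify b ~ ((d -> a) -> List c)  [subst: {-} | 3 pending]
  bind b := ((d -> a) -> List c)
step 2: unify e ~ ((d -> a) -> List c)  [subst: {b:=((d -> a) -> List c)} | 2 pending]
  bind e := ((d -> a) -> List c)
step 3: unify Int ~ c  [subst: {b:=((d -> a) -> List c), e:=((d -> a) -> List c)} | 1 pending]
  bind c := Int
step 4: unify Int ~ f  [subst: {b:=((d -> a) -> List c), e:=((d -> a) -> List c), c:=Int} | 0 pending]
  bind f := Int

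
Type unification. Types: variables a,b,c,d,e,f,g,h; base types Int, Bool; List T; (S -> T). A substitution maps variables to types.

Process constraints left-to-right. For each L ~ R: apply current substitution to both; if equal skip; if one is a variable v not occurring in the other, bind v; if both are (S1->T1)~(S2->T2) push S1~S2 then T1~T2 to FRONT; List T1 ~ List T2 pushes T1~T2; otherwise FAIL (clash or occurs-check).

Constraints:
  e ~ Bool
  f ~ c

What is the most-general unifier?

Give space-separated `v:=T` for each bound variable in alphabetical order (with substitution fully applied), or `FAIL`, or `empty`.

step 1: unify e ~ Bool  [subst: {-} | 1 pending]
  bind e := Bool
step 2: unify f ~ c  [subst: {e:=Bool} | 0 pending]
  bind f := c

Answer: e:=Bool f:=c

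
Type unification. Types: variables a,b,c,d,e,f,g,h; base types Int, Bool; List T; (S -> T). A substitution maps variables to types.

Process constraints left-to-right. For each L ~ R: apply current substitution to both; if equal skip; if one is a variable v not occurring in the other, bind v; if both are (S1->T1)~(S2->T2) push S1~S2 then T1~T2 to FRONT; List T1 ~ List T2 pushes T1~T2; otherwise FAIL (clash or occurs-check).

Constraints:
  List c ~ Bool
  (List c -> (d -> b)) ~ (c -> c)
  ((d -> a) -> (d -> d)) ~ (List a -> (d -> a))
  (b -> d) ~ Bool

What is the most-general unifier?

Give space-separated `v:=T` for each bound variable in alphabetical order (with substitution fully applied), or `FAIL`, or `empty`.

Answer: FAIL

Derivation:
step 1: unify List c ~ Bool  [subst: {-} | 3 pending]
  clash: List c vs Bool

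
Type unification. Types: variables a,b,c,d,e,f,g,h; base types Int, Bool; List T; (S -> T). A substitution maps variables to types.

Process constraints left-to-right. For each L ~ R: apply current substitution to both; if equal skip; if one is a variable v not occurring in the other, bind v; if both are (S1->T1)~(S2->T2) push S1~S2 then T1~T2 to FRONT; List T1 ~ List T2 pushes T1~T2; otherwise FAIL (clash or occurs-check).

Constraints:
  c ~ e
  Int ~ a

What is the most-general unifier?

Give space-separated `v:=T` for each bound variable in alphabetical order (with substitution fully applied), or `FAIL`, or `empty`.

Answer: a:=Int c:=e

Derivation:
step 1: unify c ~ e  [subst: {-} | 1 pending]
  bind c := e
step 2: unify Int ~ a  [subst: {c:=e} | 0 pending]
  bind a := Int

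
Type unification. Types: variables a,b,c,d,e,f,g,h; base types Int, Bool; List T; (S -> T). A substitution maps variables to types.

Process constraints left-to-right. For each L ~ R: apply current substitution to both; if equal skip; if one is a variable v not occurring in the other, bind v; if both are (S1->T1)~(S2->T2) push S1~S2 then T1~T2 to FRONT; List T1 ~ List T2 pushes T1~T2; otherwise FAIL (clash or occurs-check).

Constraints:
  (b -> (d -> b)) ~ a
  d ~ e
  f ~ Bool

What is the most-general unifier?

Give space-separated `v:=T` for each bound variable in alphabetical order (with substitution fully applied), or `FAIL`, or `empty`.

Answer: a:=(b -> (e -> b)) d:=e f:=Bool

Derivation:
step 1: unify (b -> (d -> b)) ~ a  [subst: {-} | 2 pending]
  bind a := (b -> (d -> b))
step 2: unify d ~ e  [subst: {a:=(b -> (d -> b))} | 1 pending]
  bind d := e
step 3: unify f ~ Bool  [subst: {a:=(b -> (d -> b)), d:=e} | 0 pending]
  bind f := Bool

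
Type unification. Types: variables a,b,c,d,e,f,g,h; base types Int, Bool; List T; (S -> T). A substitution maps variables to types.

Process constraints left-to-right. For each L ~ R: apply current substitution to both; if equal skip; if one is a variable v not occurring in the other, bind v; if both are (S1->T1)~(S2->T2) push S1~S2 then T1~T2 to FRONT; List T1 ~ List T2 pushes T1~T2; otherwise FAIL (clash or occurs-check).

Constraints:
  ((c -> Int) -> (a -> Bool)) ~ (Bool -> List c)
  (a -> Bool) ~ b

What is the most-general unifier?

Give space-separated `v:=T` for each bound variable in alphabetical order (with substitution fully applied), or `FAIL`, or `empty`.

Answer: FAIL

Derivation:
step 1: unify ((c -> Int) -> (a -> Bool)) ~ (Bool -> List c)  [subst: {-} | 1 pending]
  -> decompose arrow: push (c -> Int)~Bool, (a -> Bool)~List c
step 2: unify (c -> Int) ~ Bool  [subst: {-} | 2 pending]
  clash: (c -> Int) vs Bool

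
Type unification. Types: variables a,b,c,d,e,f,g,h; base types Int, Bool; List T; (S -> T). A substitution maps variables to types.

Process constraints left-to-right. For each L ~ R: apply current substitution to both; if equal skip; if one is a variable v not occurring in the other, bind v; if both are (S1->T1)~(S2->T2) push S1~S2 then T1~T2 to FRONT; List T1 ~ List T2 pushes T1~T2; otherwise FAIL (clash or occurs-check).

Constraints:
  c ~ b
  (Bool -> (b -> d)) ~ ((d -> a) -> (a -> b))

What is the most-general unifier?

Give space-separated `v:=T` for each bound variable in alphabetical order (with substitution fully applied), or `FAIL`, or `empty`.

Answer: FAIL

Derivation:
step 1: unify c ~ b  [subst: {-} | 1 pending]
  bind c := b
step 2: unify (Bool -> (b -> d)) ~ ((d -> a) -> (a -> b))  [subst: {c:=b} | 0 pending]
  -> decompose arrow: push Bool~(d -> a), (b -> d)~(a -> b)
step 3: unify Bool ~ (d -> a)  [subst: {c:=b} | 1 pending]
  clash: Bool vs (d -> a)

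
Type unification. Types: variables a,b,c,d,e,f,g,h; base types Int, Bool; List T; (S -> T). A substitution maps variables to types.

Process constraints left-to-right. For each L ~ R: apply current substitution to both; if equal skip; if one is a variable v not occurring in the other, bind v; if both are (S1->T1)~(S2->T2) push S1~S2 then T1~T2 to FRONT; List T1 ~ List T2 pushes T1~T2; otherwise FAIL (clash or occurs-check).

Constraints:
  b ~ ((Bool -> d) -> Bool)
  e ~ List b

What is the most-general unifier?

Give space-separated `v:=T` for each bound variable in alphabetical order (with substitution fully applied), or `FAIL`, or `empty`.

step 1: unify b ~ ((Bool -> d) -> Bool)  [subst: {-} | 1 pending]
  bind b := ((Bool -> d) -> Bool)
step 2: unify e ~ List ((Bool -> d) -> Bool)  [subst: {b:=((Bool -> d) -> Bool)} | 0 pending]
  bind e := List ((Bool -> d) -> Bool)

Answer: b:=((Bool -> d) -> Bool) e:=List ((Bool -> d) -> Bool)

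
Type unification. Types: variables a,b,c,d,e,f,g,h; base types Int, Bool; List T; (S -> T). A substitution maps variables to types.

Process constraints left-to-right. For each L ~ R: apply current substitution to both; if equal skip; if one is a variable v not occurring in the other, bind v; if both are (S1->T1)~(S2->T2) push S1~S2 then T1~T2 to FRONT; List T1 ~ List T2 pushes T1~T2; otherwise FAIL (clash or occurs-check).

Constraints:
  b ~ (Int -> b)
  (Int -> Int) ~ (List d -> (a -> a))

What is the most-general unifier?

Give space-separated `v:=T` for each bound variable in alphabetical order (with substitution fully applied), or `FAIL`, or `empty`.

Answer: FAIL

Derivation:
step 1: unify b ~ (Int -> b)  [subst: {-} | 1 pending]
  occurs-check fail: b in (Int -> b)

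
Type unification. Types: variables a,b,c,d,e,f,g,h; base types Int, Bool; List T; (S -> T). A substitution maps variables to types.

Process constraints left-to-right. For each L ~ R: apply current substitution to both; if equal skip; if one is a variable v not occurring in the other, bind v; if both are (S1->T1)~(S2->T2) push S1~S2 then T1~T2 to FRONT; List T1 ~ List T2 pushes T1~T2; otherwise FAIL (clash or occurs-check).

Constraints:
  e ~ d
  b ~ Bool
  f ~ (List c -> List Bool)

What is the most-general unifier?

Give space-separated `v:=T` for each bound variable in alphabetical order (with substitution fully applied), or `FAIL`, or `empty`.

Answer: b:=Bool e:=d f:=(List c -> List Bool)

Derivation:
step 1: unify e ~ d  [subst: {-} | 2 pending]
  bind e := d
step 2: unify b ~ Bool  [subst: {e:=d} | 1 pending]
  bind b := Bool
step 3: unify f ~ (List c -> List Bool)  [subst: {e:=d, b:=Bool} | 0 pending]
  bind f := (List c -> List Bool)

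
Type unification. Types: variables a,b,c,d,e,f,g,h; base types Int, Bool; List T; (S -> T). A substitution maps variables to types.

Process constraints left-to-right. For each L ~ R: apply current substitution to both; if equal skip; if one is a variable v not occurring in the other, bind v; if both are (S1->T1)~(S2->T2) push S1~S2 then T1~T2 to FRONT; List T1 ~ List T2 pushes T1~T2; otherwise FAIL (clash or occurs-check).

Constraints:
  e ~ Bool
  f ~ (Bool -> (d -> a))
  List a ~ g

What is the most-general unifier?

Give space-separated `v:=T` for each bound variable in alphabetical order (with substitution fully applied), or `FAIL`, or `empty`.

Answer: e:=Bool f:=(Bool -> (d -> a)) g:=List a

Derivation:
step 1: unify e ~ Bool  [subst: {-} | 2 pending]
  bind e := Bool
step 2: unify f ~ (Bool -> (d -> a))  [subst: {e:=Bool} | 1 pending]
  bind f := (Bool -> (d -> a))
step 3: unify List a ~ g  [subst: {e:=Bool, f:=(Bool -> (d -> a))} | 0 pending]
  bind g := List a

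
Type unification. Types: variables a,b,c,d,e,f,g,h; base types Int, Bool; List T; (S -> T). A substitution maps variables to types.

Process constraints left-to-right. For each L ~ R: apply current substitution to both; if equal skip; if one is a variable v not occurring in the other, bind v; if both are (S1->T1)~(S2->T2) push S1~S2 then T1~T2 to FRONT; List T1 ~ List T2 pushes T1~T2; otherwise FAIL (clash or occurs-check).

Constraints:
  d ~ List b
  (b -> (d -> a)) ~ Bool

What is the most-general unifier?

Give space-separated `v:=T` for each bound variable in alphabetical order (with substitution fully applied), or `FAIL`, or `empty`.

Answer: FAIL

Derivation:
step 1: unify d ~ List b  [subst: {-} | 1 pending]
  bind d := List b
step 2: unify (b -> (List b -> a)) ~ Bool  [subst: {d:=List b} | 0 pending]
  clash: (b -> (List b -> a)) vs Bool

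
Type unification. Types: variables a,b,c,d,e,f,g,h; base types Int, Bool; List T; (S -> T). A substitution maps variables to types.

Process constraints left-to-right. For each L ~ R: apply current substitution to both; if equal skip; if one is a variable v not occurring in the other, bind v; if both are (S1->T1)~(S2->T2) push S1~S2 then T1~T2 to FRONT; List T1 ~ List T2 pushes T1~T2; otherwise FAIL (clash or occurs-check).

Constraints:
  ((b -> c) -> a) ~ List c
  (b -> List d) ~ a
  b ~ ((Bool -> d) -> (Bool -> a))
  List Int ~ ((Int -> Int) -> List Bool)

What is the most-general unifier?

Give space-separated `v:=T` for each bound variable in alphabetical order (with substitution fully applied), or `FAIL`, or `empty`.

Answer: FAIL

Derivation:
step 1: unify ((b -> c) -> a) ~ List c  [subst: {-} | 3 pending]
  clash: ((b -> c) -> a) vs List c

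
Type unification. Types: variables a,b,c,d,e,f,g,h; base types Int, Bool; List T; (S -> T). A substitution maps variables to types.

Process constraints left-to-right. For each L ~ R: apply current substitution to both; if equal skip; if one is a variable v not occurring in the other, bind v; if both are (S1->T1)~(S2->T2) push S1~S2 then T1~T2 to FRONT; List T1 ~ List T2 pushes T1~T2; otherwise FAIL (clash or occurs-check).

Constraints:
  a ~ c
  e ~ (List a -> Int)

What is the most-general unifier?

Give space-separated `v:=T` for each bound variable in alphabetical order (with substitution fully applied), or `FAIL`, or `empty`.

step 1: unify a ~ c  [subst: {-} | 1 pending]
  bind a := c
step 2: unify e ~ (List c -> Int)  [subst: {a:=c} | 0 pending]
  bind e := (List c -> Int)

Answer: a:=c e:=(List c -> Int)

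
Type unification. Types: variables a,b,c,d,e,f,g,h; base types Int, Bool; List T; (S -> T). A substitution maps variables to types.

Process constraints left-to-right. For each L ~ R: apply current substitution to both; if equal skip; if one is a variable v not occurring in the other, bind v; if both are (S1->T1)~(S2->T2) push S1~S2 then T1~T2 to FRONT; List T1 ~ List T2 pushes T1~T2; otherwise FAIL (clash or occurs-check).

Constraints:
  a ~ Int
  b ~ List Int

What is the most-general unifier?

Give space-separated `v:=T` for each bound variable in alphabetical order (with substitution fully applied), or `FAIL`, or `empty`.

Answer: a:=Int b:=List Int

Derivation:
step 1: unify a ~ Int  [subst: {-} | 1 pending]
  bind a := Int
step 2: unify b ~ List Int  [subst: {a:=Int} | 0 pending]
  bind b := List Int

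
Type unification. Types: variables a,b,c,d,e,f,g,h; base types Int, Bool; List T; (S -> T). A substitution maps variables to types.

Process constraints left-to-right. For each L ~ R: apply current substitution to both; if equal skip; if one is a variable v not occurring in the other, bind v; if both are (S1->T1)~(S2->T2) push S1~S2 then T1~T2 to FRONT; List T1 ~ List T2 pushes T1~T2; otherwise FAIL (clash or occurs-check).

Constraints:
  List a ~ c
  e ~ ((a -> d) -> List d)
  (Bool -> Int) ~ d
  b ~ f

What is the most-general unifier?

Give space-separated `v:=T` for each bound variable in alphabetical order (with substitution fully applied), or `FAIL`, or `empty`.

Answer: b:=f c:=List a d:=(Bool -> Int) e:=((a -> (Bool -> Int)) -> List (Bool -> Int))

Derivation:
step 1: unify List a ~ c  [subst: {-} | 3 pending]
  bind c := List a
step 2: unify e ~ ((a -> d) -> List d)  [subst: {c:=List a} | 2 pending]
  bind e := ((a -> d) -> List d)
step 3: unify (Bool -> Int) ~ d  [subst: {c:=List a, e:=((a -> d) -> List d)} | 1 pending]
  bind d := (Bool -> Int)
step 4: unify b ~ f  [subst: {c:=List a, e:=((a -> d) -> List d), d:=(Bool -> Int)} | 0 pending]
  bind b := f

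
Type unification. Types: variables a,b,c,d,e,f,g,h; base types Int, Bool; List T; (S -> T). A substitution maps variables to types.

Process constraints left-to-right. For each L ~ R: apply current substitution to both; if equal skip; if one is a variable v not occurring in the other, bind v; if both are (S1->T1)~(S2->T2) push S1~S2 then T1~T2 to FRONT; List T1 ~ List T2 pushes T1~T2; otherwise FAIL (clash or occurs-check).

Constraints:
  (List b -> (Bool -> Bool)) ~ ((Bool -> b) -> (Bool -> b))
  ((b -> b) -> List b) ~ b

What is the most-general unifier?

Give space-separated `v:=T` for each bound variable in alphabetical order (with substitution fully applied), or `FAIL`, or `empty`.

Answer: FAIL

Derivation:
step 1: unify (List b -> (Bool -> Bool)) ~ ((Bool -> b) -> (Bool -> b))  [subst: {-} | 1 pending]
  -> decompose arrow: push List b~(Bool -> b), (Bool -> Bool)~(Bool -> b)
step 2: unify List b ~ (Bool -> b)  [subst: {-} | 2 pending]
  clash: List b vs (Bool -> b)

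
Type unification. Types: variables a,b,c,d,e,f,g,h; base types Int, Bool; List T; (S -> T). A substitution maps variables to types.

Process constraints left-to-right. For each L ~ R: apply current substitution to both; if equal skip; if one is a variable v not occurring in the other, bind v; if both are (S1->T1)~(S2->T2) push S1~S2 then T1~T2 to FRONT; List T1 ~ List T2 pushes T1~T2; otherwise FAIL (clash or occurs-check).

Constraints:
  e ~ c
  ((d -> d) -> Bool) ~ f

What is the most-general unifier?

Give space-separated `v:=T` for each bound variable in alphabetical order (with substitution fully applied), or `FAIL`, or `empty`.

step 1: unify e ~ c  [subst: {-} | 1 pending]
  bind e := c
step 2: unify ((d -> d) -> Bool) ~ f  [subst: {e:=c} | 0 pending]
  bind f := ((d -> d) -> Bool)

Answer: e:=c f:=((d -> d) -> Bool)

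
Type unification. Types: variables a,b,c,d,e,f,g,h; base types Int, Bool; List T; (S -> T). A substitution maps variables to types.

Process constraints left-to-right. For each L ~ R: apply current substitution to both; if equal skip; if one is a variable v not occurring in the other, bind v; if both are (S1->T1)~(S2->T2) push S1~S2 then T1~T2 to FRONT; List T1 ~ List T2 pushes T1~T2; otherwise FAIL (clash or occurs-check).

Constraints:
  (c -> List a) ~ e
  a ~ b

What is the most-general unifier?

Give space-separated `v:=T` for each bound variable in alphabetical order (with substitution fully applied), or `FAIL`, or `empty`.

step 1: unify (c -> List a) ~ e  [subst: {-} | 1 pending]
  bind e := (c -> List a)
step 2: unify a ~ b  [subst: {e:=(c -> List a)} | 0 pending]
  bind a := b

Answer: a:=b e:=(c -> List b)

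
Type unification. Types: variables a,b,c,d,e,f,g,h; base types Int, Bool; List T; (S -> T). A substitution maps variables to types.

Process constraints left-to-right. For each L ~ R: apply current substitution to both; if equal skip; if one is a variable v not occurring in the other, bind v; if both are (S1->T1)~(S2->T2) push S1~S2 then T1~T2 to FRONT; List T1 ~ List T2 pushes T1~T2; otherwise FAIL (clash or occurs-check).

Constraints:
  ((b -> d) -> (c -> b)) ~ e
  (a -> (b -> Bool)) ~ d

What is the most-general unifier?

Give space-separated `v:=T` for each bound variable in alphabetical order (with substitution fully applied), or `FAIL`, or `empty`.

step 1: unify ((b -> d) -> (c -> b)) ~ e  [subst: {-} | 1 pending]
  bind e := ((b -> d) -> (c -> b))
step 2: unify (a -> (b -> Bool)) ~ d  [subst: {e:=((b -> d) -> (c -> b))} | 0 pending]
  bind d := (a -> (b -> Bool))

Answer: d:=(a -> (b -> Bool)) e:=((b -> (a -> (b -> Bool))) -> (c -> b))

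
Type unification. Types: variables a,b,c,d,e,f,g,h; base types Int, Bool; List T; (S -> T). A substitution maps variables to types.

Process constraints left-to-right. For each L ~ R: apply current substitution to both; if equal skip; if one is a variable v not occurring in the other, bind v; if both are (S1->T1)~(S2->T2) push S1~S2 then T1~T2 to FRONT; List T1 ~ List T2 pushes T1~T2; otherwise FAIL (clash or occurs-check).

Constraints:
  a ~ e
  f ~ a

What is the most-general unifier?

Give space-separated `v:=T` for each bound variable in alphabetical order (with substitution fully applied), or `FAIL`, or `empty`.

Answer: a:=e f:=e

Derivation:
step 1: unify a ~ e  [subst: {-} | 1 pending]
  bind a := e
step 2: unify f ~ e  [subst: {a:=e} | 0 pending]
  bind f := e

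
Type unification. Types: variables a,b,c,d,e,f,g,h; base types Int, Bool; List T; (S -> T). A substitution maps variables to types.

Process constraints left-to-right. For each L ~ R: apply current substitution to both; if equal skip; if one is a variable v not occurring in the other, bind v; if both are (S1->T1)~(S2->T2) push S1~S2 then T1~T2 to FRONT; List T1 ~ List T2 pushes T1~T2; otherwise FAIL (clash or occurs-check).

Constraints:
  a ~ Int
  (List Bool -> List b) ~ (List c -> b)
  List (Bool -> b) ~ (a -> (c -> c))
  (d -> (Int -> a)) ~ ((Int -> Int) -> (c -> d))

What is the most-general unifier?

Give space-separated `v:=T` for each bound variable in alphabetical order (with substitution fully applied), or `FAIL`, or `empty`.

Answer: FAIL

Derivation:
step 1: unify a ~ Int  [subst: {-} | 3 pending]
  bind a := Int
step 2: unify (List Bool -> List b) ~ (List c -> b)  [subst: {a:=Int} | 2 pending]
  -> decompose arrow: push List Bool~List c, List b~b
step 3: unify List Bool ~ List c  [subst: {a:=Int} | 3 pending]
  -> decompose List: push Bool~c
step 4: unify Bool ~ c  [subst: {a:=Int} | 3 pending]
  bind c := Bool
step 5: unify List b ~ b  [subst: {a:=Int, c:=Bool} | 2 pending]
  occurs-check fail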